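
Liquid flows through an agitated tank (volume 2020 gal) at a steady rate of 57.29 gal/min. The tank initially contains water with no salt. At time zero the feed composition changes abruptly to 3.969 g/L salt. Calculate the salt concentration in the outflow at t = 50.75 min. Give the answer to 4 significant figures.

3.028 g/L

Unsteady species balance (constant V, well mixed): V dC/dt = Q(C_in − C).
Rewrite as dC/dt + C/τ = C_in/τ, τ = V/Q = 35.2592 min.
C approaches C_in exponentially: C(t) = C_in + (C₀ − C_in) e^(−t/τ).
C(50.75) = 3.969 + (0 − 3.969)·e^(−50.75/35.2592) = 3.969 + (-3.96900)·0.237084 = 3.02801 g/L.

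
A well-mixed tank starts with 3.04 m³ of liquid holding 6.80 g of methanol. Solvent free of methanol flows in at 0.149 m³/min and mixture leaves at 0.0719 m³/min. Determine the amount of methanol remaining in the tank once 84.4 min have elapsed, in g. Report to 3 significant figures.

Total volume: dV/dt = Q_in − Q_out = 0.077100 m³/min, so V(t) = 3.04 + 0.077100 t and V(84.4) = 9.5472 m³.
No methanol enters, so dm/dt = −Q_out · (m/V).
Separate: dm/m = −Q_out dt/V(t) ⇒ ln(m/m₀) = −(Q_out/(Q_in−Q_out)) ln(V/V₀).
m = m₀ (V₀/V)^(Q_out/(Q_in−Q_out)) = 6.80 × (3.04/9.5472)^(0.93256) = 2.3390 g.

2.34 g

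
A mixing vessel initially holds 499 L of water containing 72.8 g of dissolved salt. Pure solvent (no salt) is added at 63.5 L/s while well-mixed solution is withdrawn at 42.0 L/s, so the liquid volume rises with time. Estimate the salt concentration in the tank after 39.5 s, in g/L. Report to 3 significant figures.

0.00775 g/L

Total volume: dV/dt = Q_in − Q_out = 21.500 L/s, so V(t) = 499 + 21.500 t and V(39.5) = 1348.2 L.
No salt enters, so dm/dt = −Q_out · (m/V).
Separate: dm/m = −Q_out dt/V(t) ⇒ ln(m/m₀) = −(Q_out/(Q_in−Q_out)) ln(V/V₀).
m = m₀ (V₀/V)^(Q_out/(Q_in−Q_out)) = 72.8 × (499/1348.2)^(1.9535) = 10.444 g.
C = m/V = 10.444/1348.2 = 0.0077464 g/L.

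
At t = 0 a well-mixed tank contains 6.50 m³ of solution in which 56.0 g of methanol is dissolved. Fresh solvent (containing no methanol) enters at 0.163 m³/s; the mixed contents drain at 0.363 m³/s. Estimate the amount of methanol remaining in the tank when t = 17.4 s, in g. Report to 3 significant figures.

13.9 g

Let m(t) be the amount of methanol. Volume: V(t) = V₀ + (Q_in − Q_out) t = 6.50 − 0.20000 t; V(17.4) = 3.0200 m³.
Solute balance: dm/dt = 0 − Q_out C = −Q_out m/V(t).
Separate: dm/m = −Q_out dt/V(t) ⇒ ln(m/m₀) = −(Q_out/(Q_in−Q_out)) ln(V/V₀).
m = m₀ (V₀/V)^(Q_out/(Q_in−Q_out)) = 56.0 × (6.50/3.0200)^(-1.8150) = 13.930 g.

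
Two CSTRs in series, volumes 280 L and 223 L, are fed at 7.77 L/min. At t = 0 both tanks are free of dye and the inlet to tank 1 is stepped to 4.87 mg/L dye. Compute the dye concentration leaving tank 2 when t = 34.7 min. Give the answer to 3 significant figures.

1.42 mg/L

Species balance on tank i: dCᵢ/dt = (Cᵢ₋₁ − Cᵢ)/τᵢ with τᵢ = Vᵢ/Q.
τ₁ = 280/7.77 = 36.036 min; τ₂ = 223/7.77 = 28.700 min.
Solving the cascade with C₁(0)=C₂(0)=0 gives C₂(t) = C_in[1 − (τ₁ e^(−t/τ₁) − τ₂ e^(−t/τ₂))/(τ₁ − τ₂)].
At t = 34.7: e^(−t/τ₁) = 0.38177, e^(−t/τ₂) = 0.29848.
C₂ = 4.87·[1 − (36.036·0.38177 − 28.700·0.29848)/(7.3359)] = 4.87·0.29235 = 1.4238 mg/L.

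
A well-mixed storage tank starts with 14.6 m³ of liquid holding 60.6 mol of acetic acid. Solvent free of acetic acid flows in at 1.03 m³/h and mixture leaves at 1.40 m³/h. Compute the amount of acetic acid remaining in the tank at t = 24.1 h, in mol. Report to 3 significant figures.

1.71 mol

Total volume: dV/dt = Q_in − Q_out = -0.37000 m³/h, so V(t) = 14.6 − 0.37000 t and V(24.1) = 5.6830 m³.
Solute balance: dm/dt = 0 − Q_out C = −Q_out m/V(t).
Separate: dm/m = −Q_out dt/V(t) ⇒ ln(m/m₀) = −(Q_out/(Q_in−Q_out)) ln(V/V₀).
m = m₀ (V₀/V)^(Q_out/(Q_in−Q_out)) = 60.6 × (14.6/5.6830)^(-3.7838) = 1.7060 mol.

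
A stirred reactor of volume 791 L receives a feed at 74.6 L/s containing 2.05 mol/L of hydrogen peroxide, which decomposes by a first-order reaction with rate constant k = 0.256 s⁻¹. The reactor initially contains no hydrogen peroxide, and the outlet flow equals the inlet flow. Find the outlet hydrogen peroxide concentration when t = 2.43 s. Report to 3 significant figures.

V dC/dt = Q(C_in − C) − k V C.
dC/dt = (Q/V) C_in − (Q/V + k) C; effective rate a = Q/V + k = 0.094311 + 0.256 = 0.35031 s⁻¹.
C_ss = Q C_in/(Q + kV) = 0.55190 mol/L; C(t) = C_ss + (C₀ − C_ss) e^(−a t).
C(2.43) = 0.55190 + (-0.55190)·e^(−0.35031·2.43) = 0.55190 + (-0.55190)·0.42688 = 0.31631 mol/L.

0.316 mol/L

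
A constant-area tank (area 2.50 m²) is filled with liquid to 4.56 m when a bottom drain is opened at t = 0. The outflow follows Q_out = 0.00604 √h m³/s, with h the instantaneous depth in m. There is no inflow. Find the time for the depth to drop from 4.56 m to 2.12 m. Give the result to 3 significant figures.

A dh/dt = −Q_out = −0.00604 √h.
This is separable: 2 d(√h)/dt = −0.00604/A, so √h = √h₀ − (0.00604/(2A)) t.
t = 2A(√h₀ − √h)/0.00604 = 2·2.50·(√4.56 − √2.12)/0.00604
  = 5.0000 × (2.1354 − 1.4560) / 0.00604 = 562.41 s.

562 s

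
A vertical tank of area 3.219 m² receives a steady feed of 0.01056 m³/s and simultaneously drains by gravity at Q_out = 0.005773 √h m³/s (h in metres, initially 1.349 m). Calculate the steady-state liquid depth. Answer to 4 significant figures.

3.346 m

Level balance: A dh/dt = 0.01056 − 0.005773 √h. Setting dh/dt = 0:
Q_in = 0.005773 √h_ss ⇒ √h_ss = 0.01056/0.005773 = 1.82920.
h_ss = 1.82920² = 3.34599 m. (Since h₀ = 1.349 m < h_ss, the level will rise toward this value.)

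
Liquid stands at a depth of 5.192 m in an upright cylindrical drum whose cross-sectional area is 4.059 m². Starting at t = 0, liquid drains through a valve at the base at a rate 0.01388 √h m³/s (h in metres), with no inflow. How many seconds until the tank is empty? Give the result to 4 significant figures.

Accumulation of liquid (constant cross-section A): A dh/dt = −0.01388 √h.
Separate and integrate: 2(√h − √h₀) = −(0.01388/A) t.
Tank is empty when √h = 0: t_empty = 2A√h₀/0.01388.
t_empty = 2·4.059·√5.192/0.01388 = 8.11800·2.27860/0.01388 = 1332.68 s.

1333 s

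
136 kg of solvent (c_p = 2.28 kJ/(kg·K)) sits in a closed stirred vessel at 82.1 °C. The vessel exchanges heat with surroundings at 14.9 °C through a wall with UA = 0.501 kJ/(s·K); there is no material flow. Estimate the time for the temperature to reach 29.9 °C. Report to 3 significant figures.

Lumped-capacitance energy balance: M c_p dT/dt = UA(T_amb − T).
τ = M c_p/UA = 618.92 s; T_ss = T_amb = 14.900 °C.
T(t) = T_ss + (T₀ − T_ss)e^(−t/τ); set T = 29.9:
t = −τ ln[(T − T_ss)/(T₀ − T_ss)] = −618.92 · ln(0.22321) = 928.15 s.

928 s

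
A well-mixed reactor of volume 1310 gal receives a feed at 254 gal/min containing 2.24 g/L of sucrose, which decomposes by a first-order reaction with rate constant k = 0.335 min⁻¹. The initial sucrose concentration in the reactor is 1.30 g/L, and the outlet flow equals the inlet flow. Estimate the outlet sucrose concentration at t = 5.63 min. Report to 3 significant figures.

0.846 g/L

Species balance: V dC/dt = Q C_in − Q C − k V C.
This is linear with rate a = Q/V + k = 0.52889 min⁻¹.
C_ss = Q C_in/(Q + kV) = 0.82119 g/L; C(t) = C_ss + (C₀ − C_ss) e^(−a t).
C(5.63) = 0.82119 + (0.47881)·e^(−0.52889·5.63) = 0.82119 + (0.47881)·0.050911 = 0.84556 g/L.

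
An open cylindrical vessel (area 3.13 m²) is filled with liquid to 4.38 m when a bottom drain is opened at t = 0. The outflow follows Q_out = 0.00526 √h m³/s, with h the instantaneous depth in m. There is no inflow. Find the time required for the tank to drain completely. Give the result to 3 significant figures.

Volume balance on the tank: A dh/dt = −0.00526 √h.
Separate and integrate: 2(√h − √h₀) = −(0.00526/A) t.
Set h = 0: 2√h₀ = (0.00526/A) t_empty ⇒ t_empty = 2A√h₀/0.00526.
t_empty = 2·3.13·√4.38/0.00526 = 6.2600·2.0928/0.00526 = 2490.7 s.

2490 s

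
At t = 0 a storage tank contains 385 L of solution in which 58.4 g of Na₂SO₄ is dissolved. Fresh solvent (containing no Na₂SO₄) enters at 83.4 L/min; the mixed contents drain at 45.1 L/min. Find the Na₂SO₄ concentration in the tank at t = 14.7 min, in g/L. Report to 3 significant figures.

Total volume: dV/dt = Q_in − Q_out = 38.300 L/min, so V(t) = 385 + 38.300 t and V(14.7) = 948.01 L.
Species balance (pure solvent in): dm/dt = −Q_out · m/V(t).
dm/m = −Q_out dt/(V₀ + 38.300 t); integrating gives ln(m/m₀) = −(Q_out/(Q_in−Q_out)) ln(V/V₀).
m = m₀ (V₀/V)^(Q_out/(Q_in−Q_out)) = 58.4 × (385/948.01)^(1.1775) = 20.211 g.
C = m/V = 20.211/948.01 = 0.021319 g/L.

0.0213 g/L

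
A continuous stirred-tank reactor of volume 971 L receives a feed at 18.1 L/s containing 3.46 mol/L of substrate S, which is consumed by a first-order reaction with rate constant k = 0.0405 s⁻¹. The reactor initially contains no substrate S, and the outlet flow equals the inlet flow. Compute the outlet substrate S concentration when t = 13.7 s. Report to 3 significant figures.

Species balance: V dC/dt = Q C_in − Q C − k V C.
dC/dt = (Q/V) C_in − (Q/V + k) C; effective rate a = Q/V + k = 0.018641 + 0.0405 = 0.059141 s⁻¹.
C_ss = Q C_in/(Q + kV) = 1.0906 mol/L; C(t) = C_ss + (C₀ − C_ss) e^(−a t).
C(13.7) = 1.0906 + (-1.0906)·e^(−0.059141·13.7) = 1.0906 + (-1.0906)·0.44476 = 0.60553 mol/L.

0.606 mol/L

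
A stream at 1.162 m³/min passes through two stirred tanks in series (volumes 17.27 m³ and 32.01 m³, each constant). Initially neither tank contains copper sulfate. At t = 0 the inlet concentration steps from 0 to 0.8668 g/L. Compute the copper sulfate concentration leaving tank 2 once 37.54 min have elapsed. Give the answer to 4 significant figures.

Time constants: τᵢ = Vᵢ/Q for each well-mixed tank.
τ₁ = 17.27/1.162 = 14.8623 min; τ₂ = 32.01/1.162 = 27.5473 min.
Solving the cascade with C₁(0)=C₂(0)=0 gives C₂(t) = C_in[1 − (τ₁ e^(−t/τ₁) − τ₂ e^(−t/τ₂))/(τ₁ − τ₂)].
At t = 37.54: e^(−t/τ₁) = 0.0799901, e^(−t/τ₂) = 0.255957.
C₂ = 0.8668·[1 − (14.8623·0.0799901 − 27.5473·0.255957)/(-12.6850)] = 0.8668·0.537873 = 0.466228 g/L.

0.4662 g/L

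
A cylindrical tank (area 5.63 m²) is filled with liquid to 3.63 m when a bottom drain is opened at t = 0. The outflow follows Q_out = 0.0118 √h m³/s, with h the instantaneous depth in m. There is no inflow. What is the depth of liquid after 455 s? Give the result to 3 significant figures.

With no inflow, A dh/dt = −0.0118 √h.
Separate and integrate: 2(√h − √h₀) = −(0.0118/A) t.
√h = √3.63 − 0.0118·455/(2·5.63) = 1.9053 − 0.47682 = 1.4284.
h = 1.4284² = 2.0404 m.

2.04 m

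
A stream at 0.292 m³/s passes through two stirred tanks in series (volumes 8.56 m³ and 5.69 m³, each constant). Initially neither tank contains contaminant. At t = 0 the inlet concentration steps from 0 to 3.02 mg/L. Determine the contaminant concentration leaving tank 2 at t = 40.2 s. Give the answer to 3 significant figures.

1.49 mg/L

Time constants: τᵢ = Vᵢ/Q for each well-mixed tank.
τ₁ = 8.56/0.292 = 29.315 s; τ₂ = 5.69/0.292 = 19.486 s.
Solving the cascade with C₁(0)=C₂(0)=0 gives C₂(t) = C_in[1 − (τ₁ e^(−t/τ₁) − τ₂ e^(−t/τ₂))/(τ₁ − τ₂)].
At t = 40.2: e^(−t/τ₁) = 0.25377, e^(−t/τ₂) = 0.12707.
C₂ = 3.02·[1 − (29.315·0.25377 − 19.486·0.12707)/(9.8288)] = 3.02·0.49503 = 1.4950 mg/L.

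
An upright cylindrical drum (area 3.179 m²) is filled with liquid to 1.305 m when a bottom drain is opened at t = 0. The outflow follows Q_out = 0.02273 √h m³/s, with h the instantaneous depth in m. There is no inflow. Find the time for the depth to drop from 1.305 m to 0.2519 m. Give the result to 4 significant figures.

A dh/dt = −Q_out = −0.02273 √h.
This is separable: 2 d(√h)/dt = −0.02273/A, so √h = √h₀ − (0.02273/(2A)) t.
t = 2A(√h₀ − √h)/0.02273 = 2·3.179·(√1.305 − √0.2519)/0.02273
  = 6.35800 × (1.14237 − 0.501896) / 0.02273 = 179.151 s.

179.2 s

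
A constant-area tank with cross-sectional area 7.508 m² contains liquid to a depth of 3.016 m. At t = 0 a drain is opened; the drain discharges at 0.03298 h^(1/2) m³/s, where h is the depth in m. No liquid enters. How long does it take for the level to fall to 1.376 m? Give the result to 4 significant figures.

256.6 s

Accumulation of liquid (constant cross-section A): A dh/dt = −0.03298 √h.
∫ h^(−1/2) dh = −(0.03298/A) ∫ dt, giving 2√h = 2√h₀ − (0.03298/A) t.
t = 2A(√h₀ − √h)/0.03298 = 2·7.508·(√3.016 − √1.376)/0.03298
  = 15.0160 × (1.73666 − 1.17303) / 0.03298 = 256.626 s.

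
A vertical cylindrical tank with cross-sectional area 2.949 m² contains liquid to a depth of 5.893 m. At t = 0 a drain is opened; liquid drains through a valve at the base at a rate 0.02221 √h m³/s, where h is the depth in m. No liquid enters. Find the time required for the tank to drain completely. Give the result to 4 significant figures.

A dh/dt = −Q_out = −0.02221 √h.
This is separable: 2 d(√h)/dt = −0.02221/A, so √h = √h₀ − (0.02221/(2A)) t.
Tank is empty when √h = 0: t_empty = 2A√h₀/0.02221.
t_empty = 2·2.949·√5.893/0.02221 = 5.89800·2.42755/0.02221 = 644.651 s.

644.7 s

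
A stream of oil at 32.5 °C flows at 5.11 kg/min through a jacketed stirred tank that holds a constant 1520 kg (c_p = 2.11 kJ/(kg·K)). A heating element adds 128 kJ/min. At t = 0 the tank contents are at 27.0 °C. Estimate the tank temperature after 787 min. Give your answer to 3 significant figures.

43.1 °C

M c_p dT/dt = ṁ c_p (T_in − T) + Q̇.
τ = M/ṁ = 297.46 min; T_ss = T_in + Q̇/(ṁ c_p) = 32.5 + 128/(5.11·2.11) = 44.372 °C.
Solution: T(t) = T_ss + (T₀ − T_ss) e^(−t/τ).
T(787) = 44.372 + (-17.372)·e^(−787/297.46) = 44.372 + (-17.372)·0.070951 = 43.139 °C.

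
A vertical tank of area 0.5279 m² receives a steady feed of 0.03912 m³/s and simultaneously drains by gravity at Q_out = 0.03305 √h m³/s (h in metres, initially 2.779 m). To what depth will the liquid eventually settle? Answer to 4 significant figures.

Unsteady balance on liquid volume: A dh/dt = Q_in − 0.03305 √h. At steady state dh/dt = 0:
Q_in = 0.03305 √h_ss ⇒ √h_ss = 0.03912/0.03305 = 1.18366.
h_ss = 1.18366² = 1.40105 m. (Since h₀ = 2.779 m > h_ss, the level will fall toward this value.)

1.401 m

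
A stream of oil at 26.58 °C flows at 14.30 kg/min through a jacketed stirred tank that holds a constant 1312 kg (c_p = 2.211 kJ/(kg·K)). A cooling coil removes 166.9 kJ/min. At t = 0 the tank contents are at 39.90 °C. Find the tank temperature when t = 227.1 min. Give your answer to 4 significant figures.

M c_p dT/dt = ṁ c_p (T_in − T) − Q̇.
Rearrange: dT/dt = (T_ss − T)/τ with τ = M/ṁ = 91.7483 min and T_ss = T_in − Q̇/(ṁ c_p) = 21.3012 °C.
Solution: T(t) = T_ss + (T₀ − T_ss) e^(−t/τ).
T(227.1) = 21.3012 + (18.5988)·e^(−227.1/91.7483) = 21.3012 + (18.5988)·0.0841418 = 22.8662 °C.

22.87 °C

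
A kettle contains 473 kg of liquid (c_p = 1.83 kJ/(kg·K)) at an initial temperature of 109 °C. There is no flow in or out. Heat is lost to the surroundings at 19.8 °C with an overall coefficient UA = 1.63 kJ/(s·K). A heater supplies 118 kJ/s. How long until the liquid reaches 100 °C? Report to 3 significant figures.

407 s

M c_p dT/dt = −UA(T − T_amb) + Q̇.
τ = M c_p/UA = 531.04 s; T_ss = T_amb + Q̇/UA = 19.8 + 118/1.63 = 92.193 °C.
T(t) = T_ss + (T₀ − T_ss)e^(−t/τ); set T = 100:
t = −τ ln[(T − T_ss)/(T₀ − T_ss)] = −531.04 · ln(0.46452) = 407.17 s.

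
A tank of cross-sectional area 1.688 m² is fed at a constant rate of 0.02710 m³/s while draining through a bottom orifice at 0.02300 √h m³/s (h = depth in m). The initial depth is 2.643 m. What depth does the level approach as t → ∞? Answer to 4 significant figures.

Level balance: A dh/dt = 0.02710 − 0.02300 √h. Setting dh/dt = 0:
Q_in = 0.02300 √h_ss ⇒ √h_ss = 0.02710/0.02300 = 1.17826.
h_ss = 1.17826² = 1.38830 m. (Since h₀ = 2.643 m > h_ss, the level will fall toward this value.)

1.388 m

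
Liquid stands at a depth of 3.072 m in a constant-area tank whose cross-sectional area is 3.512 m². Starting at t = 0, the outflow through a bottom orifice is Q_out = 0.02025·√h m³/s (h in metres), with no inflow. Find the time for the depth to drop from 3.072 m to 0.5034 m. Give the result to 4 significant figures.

361.9 s

A dh/dt = −Q_out = −0.02025 √h.
This is separable: 2 d(√h)/dt = −0.02025/A, so √h = √h₀ − (0.02025/(2A)) t.
t = 2A(√h₀ − √h)/0.02025 = 2·3.512·(√3.072 − √0.5034)/0.02025
  = 7.02400 × (1.75271 − 0.709507) / 0.02025 = 361.851 s.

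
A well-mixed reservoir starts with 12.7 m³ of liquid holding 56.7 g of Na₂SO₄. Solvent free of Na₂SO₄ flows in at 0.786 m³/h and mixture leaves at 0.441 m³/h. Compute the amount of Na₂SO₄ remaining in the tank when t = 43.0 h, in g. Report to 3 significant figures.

21.1 g

Let m(t) be the amount of Na₂SO₄. Volume: V(t) = V₀ + (Q_in − Q_out) t = 12.7 + 0.34500 t; V(43.0) = 27.535 m³.
Species balance (pure solvent in): dm/dt = −Q_out · m/V(t).
dm/m = −Q_out dt/(V₀ + 0.34500 t); integrating gives ln(m/m₀) = −(Q_out/(Q_in−Q_out)) ln(V/V₀).
m = m₀ (V₀/V)^(Q_out/(Q_in−Q_out)) = 56.7 × (12.7/27.535)^(1.2783) = 21.085 g.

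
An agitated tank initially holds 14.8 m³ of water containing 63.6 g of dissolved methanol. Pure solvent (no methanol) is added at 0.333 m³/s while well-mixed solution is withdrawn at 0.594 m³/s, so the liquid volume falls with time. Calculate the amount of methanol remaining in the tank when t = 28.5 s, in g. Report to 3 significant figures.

Total volume: dV/dt = Q_in − Q_out = -0.26100 m³/s, so V(t) = 14.8 − 0.26100 t and V(28.5) = 7.3615 m³.
Species balance (pure solvent in): dm/dt = −Q_out · m/V(t).
dm/m = −Q_out dt/(V₀ − 0.26100 t); integrating gives ln(m/m₀) = −(Q_out/(Q_in−Q_out)) ln(V/V₀).
m = m₀ (V₀/V)^(Q_out/(Q_in−Q_out)) = 63.6 × (14.8/7.3615)^(-2.2759) = 12.978 g.

13.0 g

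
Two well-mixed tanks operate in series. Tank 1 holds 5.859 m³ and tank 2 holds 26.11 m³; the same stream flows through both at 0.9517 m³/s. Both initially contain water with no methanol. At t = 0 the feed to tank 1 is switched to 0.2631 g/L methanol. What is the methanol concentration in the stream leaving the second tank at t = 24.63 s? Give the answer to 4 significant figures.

0.1263 g/L

Each tank obeys Vᵢ dCᵢ/dt = Q(Cᵢ₋₁ − Cᵢ), so τᵢ = Vᵢ/Q.
τ₁ = 5.859/0.9517 = 6.15635 s; τ₂ = 26.11/0.9517 = 27.4351 s.
Tank 1: C₁ = C_in(1 − e^(−t/τ₁)). Tank 2 (τ₁ ≠ τ₂): C₂ = C_in[1 − (τ₁ e^(−t/τ₁) − τ₂ e^(−t/τ₂))/(τ₁ − τ₂)].
At t = 24.63: e^(−t/τ₁) = 0.0183020, e^(−t/τ₂) = 0.407484.
C₂ = 0.2631·[1 − (6.15635·0.0183020 − 27.4351·0.407484)/(-21.2788)] = 0.2631·0.479919 = 0.126267 g/L.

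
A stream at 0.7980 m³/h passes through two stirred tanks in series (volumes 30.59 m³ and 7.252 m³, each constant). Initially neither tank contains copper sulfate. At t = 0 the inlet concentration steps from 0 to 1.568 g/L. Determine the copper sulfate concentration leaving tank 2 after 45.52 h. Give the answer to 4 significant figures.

Species balance on tank i: dCᵢ/dt = (Cᵢ₋₁ − Cᵢ)/τᵢ with τᵢ = Vᵢ/Q.
τ₁ = 30.59/0.7980 = 38.3333 h; τ₂ = 7.252/0.7980 = 9.08772 h.
Tank 1: C₁ = C_in(1 − e^(−t/τ₁)). Tank 2 (τ₁ ≠ τ₂): C₂ = C_in[1 − (τ₁ e^(−t/τ₁) − τ₂ e^(−t/τ₂))/(τ₁ − τ₂)].
At t = 45.52: e^(−t/τ₁) = 0.304989, e^(−t/τ₂) = 0.00667786.
C₂ = 1.568·[1 − (38.3333·0.304989 − 9.08772·0.00667786)/(29.2456)] = 1.568·0.602314 = 0.944428 g/L.

0.9444 g/L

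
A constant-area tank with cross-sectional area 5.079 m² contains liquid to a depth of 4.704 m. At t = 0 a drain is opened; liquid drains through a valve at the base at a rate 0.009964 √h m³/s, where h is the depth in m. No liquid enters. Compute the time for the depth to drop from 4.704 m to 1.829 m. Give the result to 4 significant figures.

Mass balance (ρ constant): A dh/dt = −0.009964 √h.
This is separable: 2 d(√h)/dt = −0.009964/A, so √h = √h₀ − (0.009964/(2A)) t.
t = 2A(√h₀ − √h)/0.009964 = 2·5.079·(√4.704 − √1.829)/0.009964
  = 10.1580 × (2.16887 − 1.35241) / 0.009964 = 832.362 s.

832.4 s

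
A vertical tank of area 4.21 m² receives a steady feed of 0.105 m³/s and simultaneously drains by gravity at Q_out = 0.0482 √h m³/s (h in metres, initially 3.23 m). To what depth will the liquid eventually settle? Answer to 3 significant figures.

4.75 m

A dh/dt = Q_in − 0.0482 √h. Steady state requires inflow = outflow:
Q_in = 0.0482 √h_ss ⇒ √h_ss = 0.105/0.0482 = 2.1784.
h_ss = 2.1784² = 4.7455 m. (Since h₀ = 3.23 m < h_ss, the level will rise toward this value.)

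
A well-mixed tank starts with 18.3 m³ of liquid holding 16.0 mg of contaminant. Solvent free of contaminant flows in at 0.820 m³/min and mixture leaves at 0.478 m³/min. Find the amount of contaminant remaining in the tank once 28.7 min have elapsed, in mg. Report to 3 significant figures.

8.78 mg

Let m(t) be the amount of contaminant. Volume: V(t) = V₀ + (Q_in − Q_out) t = 18.3 + 0.34200 t; V(28.7) = 28.115 m³.
Solute balance: dm/dt = 0 − Q_out C = −Q_out m/V(t).
Separate: dm/m = −Q_out dt/V(t) ⇒ ln(m/m₀) = −(Q_out/(Q_in−Q_out)) ln(V/V₀).
m = m₀ (V₀/V)^(Q_out/(Q_in−Q_out)) = 16.0 × (18.3/28.115)^(1.3977) = 8.7794 mg.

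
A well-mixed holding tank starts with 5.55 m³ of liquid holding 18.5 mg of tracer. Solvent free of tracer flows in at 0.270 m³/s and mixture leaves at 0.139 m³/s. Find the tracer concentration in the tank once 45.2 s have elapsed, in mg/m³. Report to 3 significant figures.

0.746 mg/m³

Let m(t) be the amount of tracer. Volume: V(t) = V₀ + (Q_in − Q_out) t = 5.55 + 0.13100 t; V(45.2) = 11.471 m³.
Species balance (pure solvent in): dm/dt = −Q_out · m/V(t).
Separate: dm/m = −Q_out dt/V(t) ⇒ ln(m/m₀) = −(Q_out/(Q_in−Q_out)) ln(V/V₀).
m = m₀ (V₀/V)^(Q_out/(Q_in−Q_out)) = 18.5 × (5.55/11.471)^(1.0611) = 8.5625 mg.
C = m/V = 8.5625/11.471 = 0.74643 mg/m³.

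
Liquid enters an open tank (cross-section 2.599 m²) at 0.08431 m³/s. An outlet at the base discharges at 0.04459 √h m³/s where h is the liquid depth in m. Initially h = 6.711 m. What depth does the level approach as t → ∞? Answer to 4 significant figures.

3.575 m

Level balance: A dh/dt = 0.08431 − 0.04459 √h. Setting dh/dt = 0:
Q_in = 0.04459 √h_ss ⇒ √h_ss = 0.08431/0.04459 = 1.89078.
h_ss = 1.89078² = 3.57506 m. (Since h₀ = 6.711 m > h_ss, the level will fall toward this value.)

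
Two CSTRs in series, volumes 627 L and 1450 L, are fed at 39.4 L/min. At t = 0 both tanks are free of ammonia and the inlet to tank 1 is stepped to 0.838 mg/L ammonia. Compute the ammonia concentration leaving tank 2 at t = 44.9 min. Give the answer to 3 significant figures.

Species balance on tank i: dCᵢ/dt = (Cᵢ₋₁ − Cᵢ)/τᵢ with τᵢ = Vᵢ/Q.
τ₁ = 627/39.4 = 15.914 min; τ₂ = 1450/39.4 = 36.802 min.
Tank 1: C₁ = C_in(1 − e^(−t/τ₁)). Tank 2 (τ₁ ≠ τ₂): C₂ = C_in[1 − (τ₁ e^(−t/τ₁) − τ₂ e^(−t/τ₂))/(τ₁ − τ₂)].
At t = 44.9: e^(−t/τ₁) = 0.059519, e^(−t/τ₂) = 0.29522.
C₂ = 0.838·[1 − (15.914·0.059519 − 36.802·0.29522)/(-20.888)] = 0.838·0.52522 = 0.44013 mg/L.

0.440 mg/L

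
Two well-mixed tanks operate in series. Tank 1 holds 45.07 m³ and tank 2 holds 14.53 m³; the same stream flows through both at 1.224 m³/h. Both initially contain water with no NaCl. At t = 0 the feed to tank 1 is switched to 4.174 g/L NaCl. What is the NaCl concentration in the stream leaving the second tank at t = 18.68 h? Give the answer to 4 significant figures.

0.8767 g/L

Species balance on tank i: dCᵢ/dt = (Cᵢ₋₁ − Cᵢ)/τᵢ with τᵢ = Vᵢ/Q.
τ₁ = 45.07/1.224 = 36.8219 h; τ₂ = 14.53/1.224 = 11.8709 h.
Solving the cascade with C₁(0)=C₂(0)=0 gives C₂(t) = C_in[1 − (τ₁ e^(−t/τ₁) − τ₂ e^(−t/τ₂))/(τ₁ − τ₂)].
At t = 18.68: e^(−t/τ₁) = 0.602115, e^(−t/τ₂) = 0.207299.
C₂ = 4.174·[1 − (36.8219·0.602115 − 11.8709·0.207299)/(24.9510)] = 4.174·0.210044 = 0.876722 g/L.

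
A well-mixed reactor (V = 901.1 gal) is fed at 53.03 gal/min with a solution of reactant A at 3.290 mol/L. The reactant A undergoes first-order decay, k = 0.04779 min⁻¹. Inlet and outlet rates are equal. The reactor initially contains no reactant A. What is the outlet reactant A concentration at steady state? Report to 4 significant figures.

1.816 mol/L

Species balance: V dC/dt = Q C_in − Q C − k V C.
Steady state (dC/dt = 0): C_ss = Q C_in/(Q + kV) = C_in/(1 + kV/Q).
C_ss = 53.03·3.290/(53.03 + 0.04779·901.1) = 174.469/96.0936 = 1.81561 mol/L.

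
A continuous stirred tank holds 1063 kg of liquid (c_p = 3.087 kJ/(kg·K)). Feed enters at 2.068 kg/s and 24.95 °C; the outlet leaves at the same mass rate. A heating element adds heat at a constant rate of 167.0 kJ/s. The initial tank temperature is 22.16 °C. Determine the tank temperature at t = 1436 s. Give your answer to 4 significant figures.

49.34 °C

M c_p dT/dt = ṁ c_p (T_in − T) + Q̇.
Rearrange: dT/dt = (T_ss − T)/τ with τ = M/ṁ = 514.023 s and T_ss = T_in + Q̇/(ṁ c_p) = 51.1095 °C.
Solution: T(t) = T_ss + (T₀ − T_ss) e^(−t/τ).
T(1436) = 51.1095 + (-28.9495)·e^(−1436/514.023) = 51.1095 + (-28.9495)·0.0611975 = 49.3379 °C.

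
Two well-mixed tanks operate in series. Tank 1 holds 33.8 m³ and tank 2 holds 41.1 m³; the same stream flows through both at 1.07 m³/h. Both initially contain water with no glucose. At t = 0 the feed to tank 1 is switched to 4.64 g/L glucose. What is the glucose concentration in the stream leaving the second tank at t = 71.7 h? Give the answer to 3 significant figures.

Species balance on tank i: dCᵢ/dt = (Cᵢ₋₁ − Cᵢ)/τᵢ with τᵢ = Vᵢ/Q.
τ₁ = 33.8/1.07 = 31.589 h; τ₂ = 41.1/1.07 = 38.411 h.
Tank 1: C₁ = C_in(1 − e^(−t/τ₁)). Tank 2 (τ₁ ≠ τ₂): C₂ = C_in[1 − (τ₁ e^(−t/τ₁) − τ₂ e^(−t/τ₂))/(τ₁ − τ₂)].
At t = 71.7: e^(−t/τ₁) = 0.10333, e^(−t/τ₂) = 0.15464.
C₂ = 4.64·[1 − (31.589·0.10333 − 38.411·0.15464)/(-6.8224)] = 4.64·0.60779 = 2.8202 g/L.

2.82 g/L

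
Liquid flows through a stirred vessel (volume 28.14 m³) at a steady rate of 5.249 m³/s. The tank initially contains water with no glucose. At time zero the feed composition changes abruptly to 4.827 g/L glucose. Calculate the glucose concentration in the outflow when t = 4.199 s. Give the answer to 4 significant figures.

Transient balance on the dissolved component: V dC/dt = Q(C_in − C).
So dC/dt = (C_in − C)/τ with τ = V/Q = 28.14/5.249 = 5.36102 s.
Integrating: C(t) = C_in + (C₀ − C_in) e^(−t/τ).
C(4.199) = 4.827 + (0 − 4.827)·e^(−4.199/5.36102) = 4.827 + (-4.82700)·0.456920 = 2.62145 g/L.

2.621 g/L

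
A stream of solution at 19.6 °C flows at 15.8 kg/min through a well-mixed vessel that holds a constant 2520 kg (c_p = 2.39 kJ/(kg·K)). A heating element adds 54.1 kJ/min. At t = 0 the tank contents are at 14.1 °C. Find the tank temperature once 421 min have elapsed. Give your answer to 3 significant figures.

First-law balance (no shaft work): M c_p dT/dt = ṁ c_p (T_in − T) + 54.1.
τ = M/ṁ = 159.49 min; T_ss = T_in + Q̇/(ṁ c_p) = 19.6 + 54.1/(15.8·2.39) = 21.033 °C.
T approaches T_ss exponentially: T(t) = T_ss + (T₀ − T_ss) e^(−t/τ).
T(421) = 21.033 + (-6.9327)·e^(−421/159.49) = 21.033 + (-6.9327)·0.071390 = 20.538 °C.

20.5 °C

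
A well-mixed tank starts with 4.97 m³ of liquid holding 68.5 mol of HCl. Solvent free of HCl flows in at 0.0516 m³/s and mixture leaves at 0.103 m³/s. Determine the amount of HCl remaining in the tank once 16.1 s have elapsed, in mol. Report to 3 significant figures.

Let m(t) be the amount of HCl. Volume: V(t) = V₀ + (Q_in − Q_out) t = 4.97 − 0.051400 t; V(16.1) = 4.1425 m³.
Solute balance: dm/dt = 0 − Q_out C = −Q_out m/V(t).
dm/m = −Q_out dt/(V₀ − 0.051400 t); integrating gives ln(m/m₀) = −(Q_out/(Q_in−Q_out)) ln(V/V₀).
m = m₀ (V₀/V)^(Q_out/(Q_in−Q_out)) = 68.5 × (4.97/4.1425)^(-2.0039) = 47.554 mol.

47.6 mol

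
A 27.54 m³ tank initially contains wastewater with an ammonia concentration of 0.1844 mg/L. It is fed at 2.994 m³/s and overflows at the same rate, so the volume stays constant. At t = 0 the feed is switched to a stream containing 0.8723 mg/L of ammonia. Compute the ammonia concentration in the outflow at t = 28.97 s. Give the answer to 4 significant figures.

0.8428 mg/L

Mass balance on the solute (V constant): V dC/dt = Q(C_in − C).
Rewrite as dC/dt + C/τ = C_in/τ, τ = V/Q = 9.19840 s.
This is linear first-order; C(t) = C_in + (C₀ − C_in) e^(−t/τ).
C(28.97) = 0.8723 + (0.1844 − 0.8723)·e^(−28.97/9.19840) = 0.8723 + (-0.687900)·0.0428752 = 0.842806 mg/L.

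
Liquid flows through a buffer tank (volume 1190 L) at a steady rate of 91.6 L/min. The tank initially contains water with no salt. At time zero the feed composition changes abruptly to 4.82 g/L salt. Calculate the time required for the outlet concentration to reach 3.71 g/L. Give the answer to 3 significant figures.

19.1 min

Transient balance on the dissolved component: V dC/dt = Q(C_in − C), so τ = V/Q = 12.991 min.
C(t) = C_in + (C₀ − C_in) e^(−t/τ). Set C = 3.71 and solve for t:
e^(−t/τ) = (C − C_in)/(C₀ − C_in) = (3.71 − 4.82)/(0 − 4.82) = 0.23029
t = −τ ln(…) = 12.991 × 1.4684 = 19.077 min.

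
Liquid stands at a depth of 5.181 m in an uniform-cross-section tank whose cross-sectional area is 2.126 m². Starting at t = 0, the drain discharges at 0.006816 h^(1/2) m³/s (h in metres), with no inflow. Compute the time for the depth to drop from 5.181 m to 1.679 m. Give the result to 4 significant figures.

With no inflow, A dh/dt = −0.006816 √h.
∫ h^(−1/2) dh = −(0.006816/A) ∫ dt, giving 2√h = 2√h₀ − (0.006816/A) t.
t = 2A(√h₀ − √h)/0.006816 = 2·2.126·(√5.181 − √1.679)/0.006816
  = 4.25200 × (2.27618 − 1.29576) / 0.006816 = 611.611 s.

611.6 s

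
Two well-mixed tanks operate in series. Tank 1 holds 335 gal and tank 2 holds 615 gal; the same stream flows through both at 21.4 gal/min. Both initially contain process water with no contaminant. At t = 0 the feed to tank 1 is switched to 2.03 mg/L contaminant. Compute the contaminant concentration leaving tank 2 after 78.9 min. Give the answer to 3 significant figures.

Time constants: τᵢ = Vᵢ/Q for each well-mixed tank.
τ₁ = 335/21.4 = 15.654 min; τ₂ = 615/21.4 = 28.738 min.
Tank 1: C₁ = C_in(1 − e^(−t/τ₁)). Tank 2 (τ₁ ≠ τ₂): C₂ = C_in[1 − (τ₁ e^(−t/τ₁) − τ₂ e^(−t/τ₂))/(τ₁ − τ₂)].
At t = 78.9: e^(−t/τ₁) = 0.0064726, e^(−t/τ₂) = 0.064219.
C₂ = 2.03·[1 − (15.654·0.0064726 − 28.738·0.064219)/(-13.084)] = 2.03·0.86669 = 1.7594 mg/L.

1.76 mg/L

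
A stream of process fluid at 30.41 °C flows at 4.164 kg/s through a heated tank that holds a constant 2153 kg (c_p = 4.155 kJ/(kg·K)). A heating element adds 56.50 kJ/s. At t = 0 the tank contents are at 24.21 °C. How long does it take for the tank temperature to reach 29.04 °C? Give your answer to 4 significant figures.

M c_p dT/dt = ṁ c_p (T_in − T) + Q̇.
τ = M/ṁ = 517.051 s; T_ss = T_in + Q̇/(ṁ c_p) = 33.6756 °C.
T(t) = T_ss + (T₀ − T_ss) e^(−t/τ). Set T = 29.04:
e^(−t/τ) = (29.04 − 33.6756)/(24.21 − 33.6756) = 0.489733
t = −517.051 · ln(0.489733) = 369.120 s.

369.1 s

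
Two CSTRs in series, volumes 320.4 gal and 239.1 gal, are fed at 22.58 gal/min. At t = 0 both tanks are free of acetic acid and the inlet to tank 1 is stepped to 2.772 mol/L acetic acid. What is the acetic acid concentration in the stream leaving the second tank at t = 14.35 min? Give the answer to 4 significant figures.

0.9008 mol/L

Time constants: τᵢ = Vᵢ/Q for each well-mixed tank.
τ₁ = 320.4/22.58 = 14.1895 min; τ₂ = 239.1/22.58 = 10.5890 min.
Solving the cascade with C₁(0)=C₂(0)=0 gives C₂(t) = C_in[1 − (τ₁ e^(−t/τ₁) − τ₂ e^(−t/τ₂))/(τ₁ − τ₂)].
At t = 14.35: e^(−t/τ₁) = 0.363743, e^(−t/τ₂) = 0.257901.
C₂ = 2.772·[1 − (14.1895·0.363743 − 10.5890·0.257901)/(3.60053)] = 2.772·0.324981 = 0.900848 mol/L.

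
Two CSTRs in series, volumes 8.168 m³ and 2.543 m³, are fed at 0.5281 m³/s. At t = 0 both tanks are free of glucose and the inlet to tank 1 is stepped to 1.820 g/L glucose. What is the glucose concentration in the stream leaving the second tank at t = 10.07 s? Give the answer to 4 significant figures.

0.5435 g/L

Each tank obeys Vᵢ dCᵢ/dt = Q(Cᵢ₋₁ − Cᵢ), so τᵢ = Vᵢ/Q.
τ₁ = 8.168/0.5281 = 15.4668 s; τ₂ = 2.543/0.5281 = 4.81538 s.
Tank 1: C₁ = C_in(1 − e^(−t/τ₁)). Tank 2 (τ₁ ≠ τ₂): C₂ = C_in[1 − (τ₁ e^(−t/τ₁) − τ₂ e^(−t/τ₂))/(τ₁ − τ₂)].
At t = 10.07: e^(−t/τ₁) = 0.521486, e^(−t/τ₂) = 0.123537.
C₂ = 1.820·[1 − (15.4668·0.521486 − 4.81538·0.123537)/(10.6514)] = 1.820·0.298606 = 0.543463 g/L.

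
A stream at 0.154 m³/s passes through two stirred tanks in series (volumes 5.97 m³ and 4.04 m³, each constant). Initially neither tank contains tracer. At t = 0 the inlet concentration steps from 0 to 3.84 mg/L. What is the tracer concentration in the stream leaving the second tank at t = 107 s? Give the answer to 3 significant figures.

Species balance on tank i: dCᵢ/dt = (Cᵢ₋₁ − Cᵢ)/τᵢ with τᵢ = Vᵢ/Q.
τ₁ = 5.97/0.154 = 38.766 s; τ₂ = 4.04/0.154 = 26.234 s.
Tank 1: C₁ = C_in(1 − e^(−t/τ₁)). Tank 2 (τ₁ ≠ τ₂): C₂ = C_in[1 − (τ₁ e^(−t/τ₁) − τ₂ e^(−t/τ₂))/(τ₁ − τ₂)].
At t = 107: e^(−t/τ₁) = 0.063283, e^(−t/τ₂) = 0.016929.
C₂ = 3.84·[1 − (38.766·0.063283 − 26.234·0.016929)/(12.532)] = 3.84·0.83969 = 3.2244 mg/L.

3.22 mg/L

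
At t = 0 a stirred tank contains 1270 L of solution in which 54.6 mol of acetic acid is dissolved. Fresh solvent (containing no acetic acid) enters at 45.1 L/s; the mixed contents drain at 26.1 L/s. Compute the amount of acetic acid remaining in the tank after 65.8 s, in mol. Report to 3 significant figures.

21.3 mol

Let m(t) be the amount of acetic acid. Volume: V(t) = V₀ + (Q_in − Q_out) t = 1270 + 19.000 t; V(65.8) = 2520.2 L.
Species balance (pure solvent in): dm/dt = −Q_out · m/V(t).
Separate: dm/m = −Q_out dt/V(t) ⇒ ln(m/m₀) = −(Q_out/(Q_in−Q_out)) ln(V/V₀).
m = m₀ (V₀/V)^(Q_out/(Q_in−Q_out)) = 54.6 × (1270/2520.2)^(1.3737) = 21.298 mol.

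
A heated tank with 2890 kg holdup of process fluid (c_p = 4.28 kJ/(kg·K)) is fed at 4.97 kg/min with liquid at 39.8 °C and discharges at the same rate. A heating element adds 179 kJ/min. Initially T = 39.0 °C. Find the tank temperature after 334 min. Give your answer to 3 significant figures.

Energy balance: M c_p dT/dt = ṁ c_p (T_in − T) + 179.
Rearrange: dT/dt = (T_ss − T)/τ with τ = M/ṁ = 581.49 min and T_ss = T_in + Q̇/(ṁ c_p) = 48.215 °C.
Integrating: T(t) = T_ss + (T₀ − T_ss) e^(−t/τ).
T(334) = 48.215 + (-9.2150)·e^(−334/581.49) = 48.215 + (-9.2150)·0.56305 = 43.026 °C.

43.0 °C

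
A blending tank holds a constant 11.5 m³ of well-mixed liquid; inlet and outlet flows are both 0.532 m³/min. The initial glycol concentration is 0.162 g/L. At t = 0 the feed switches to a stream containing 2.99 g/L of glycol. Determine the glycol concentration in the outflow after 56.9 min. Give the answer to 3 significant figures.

2.79 g/L

Species balance on the tank: V dC/dt = Q(C_in − C).
So dC/dt = (C_in − C)/τ with τ = V/Q = 11.5/0.532 = 21.617 min.
Integrating: C(t) = C_in + (C₀ − C_in) e^(−t/τ).
C(56.9) = 2.99 + (0.162 − 2.99)·e^(−56.9/21.617) = 2.99 + (-2.8280)·0.071917 = 2.7866 g/L.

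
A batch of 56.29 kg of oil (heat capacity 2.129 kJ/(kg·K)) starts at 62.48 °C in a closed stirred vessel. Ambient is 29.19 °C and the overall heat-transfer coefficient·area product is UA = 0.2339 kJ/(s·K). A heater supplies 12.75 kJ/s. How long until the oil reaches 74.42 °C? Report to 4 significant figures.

M c_p dT/dt = −UA(T − T_amb) + Q̇.
τ = M c_p/UA = 512.362 s; T_ss = T_amb + Q̇/UA = 29.19 + 12.75/0.2339 = 83.7005 °C.
T(t) = T_ss + (T₀ − T_ss)e^(−t/τ); set T = 74.42:
t = −τ ln[(T − T_ss)/(T₀ − T_ss)] = −512.362 · ln(0.437336) = 423.751 s.

423.8 s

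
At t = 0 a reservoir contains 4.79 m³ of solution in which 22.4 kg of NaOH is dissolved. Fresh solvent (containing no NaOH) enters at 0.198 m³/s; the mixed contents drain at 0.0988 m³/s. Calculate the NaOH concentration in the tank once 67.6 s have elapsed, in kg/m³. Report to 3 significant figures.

0.815 kg/m³

Total volume: dV/dt = Q_in − Q_out = 0.099200 m³/s, so V(t) = 4.79 + 0.099200 t and V(67.6) = 11.496 m³.
Solute balance: dm/dt = 0 − Q_out C = −Q_out m/V(t).
Separate: dm/m = −Q_out dt/V(t) ⇒ ln(m/m₀) = −(Q_out/(Q_in−Q_out)) ln(V/V₀).
m = m₀ (V₀/V)^(Q_out/(Q_in−Q_out)) = 22.4 × (4.79/11.496)^(0.99597) = 9.3664 kg.
C = m/V = 9.3664/11.496 = 0.81476 kg/m³.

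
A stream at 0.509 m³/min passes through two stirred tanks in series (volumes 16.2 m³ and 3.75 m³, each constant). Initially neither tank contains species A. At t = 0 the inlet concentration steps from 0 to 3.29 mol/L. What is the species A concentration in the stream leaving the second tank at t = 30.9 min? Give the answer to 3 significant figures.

Each tank obeys Vᵢ dCᵢ/dt = Q(Cᵢ₋₁ − Cᵢ), so τᵢ = Vᵢ/Q.
τ₁ = 16.2/0.509 = 31.827 min; τ₂ = 3.75/0.509 = 7.3674 min.
Solving the cascade with C₁(0)=C₂(0)=0 gives C₂(t) = C_in[1 − (τ₁ e^(−t/τ₁) − τ₂ e^(−t/τ₂))/(τ₁ − τ₂)].
At t = 30.9: e^(−t/τ₁) = 0.37875, e^(−t/τ₂) = 0.015083.
C₂ = 3.29·[1 − (31.827·0.37875 − 7.3674·0.015083)/(24.460)] = 3.29·0.51171 = 1.6835 mol/L.

1.68 mol/L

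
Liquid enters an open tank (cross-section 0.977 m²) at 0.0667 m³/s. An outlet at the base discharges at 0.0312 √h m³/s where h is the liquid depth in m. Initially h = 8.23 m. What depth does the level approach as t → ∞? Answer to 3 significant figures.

Unsteady balance on liquid volume: A dh/dt = Q_in − 0.0312 √h. At steady state dh/dt = 0:
Q_in = 0.0312 √h_ss ⇒ √h_ss = 0.0667/0.0312 = 2.1378.
h_ss = 2.1378² = 4.5703 m. (Since h₀ = 8.23 m > h_ss, the level will fall toward this value.)

4.57 m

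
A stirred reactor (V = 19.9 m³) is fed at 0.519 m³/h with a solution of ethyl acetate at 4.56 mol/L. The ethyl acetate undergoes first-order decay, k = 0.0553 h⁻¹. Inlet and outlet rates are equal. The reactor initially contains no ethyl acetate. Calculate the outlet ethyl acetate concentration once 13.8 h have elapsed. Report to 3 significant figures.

0.986 mol/L

V dC/dt = Q(C_in − C) − k V C.
This is linear with rate a = Q/V + k = 0.081380 h⁻¹.
C_ss = Q C_in/(Q + kV) = 1.4614 mol/L; C(t) = C_ss + (C₀ − C_ss) e^(−a t).
C(13.8) = 1.4614 + (-1.4614)·e^(−0.081380·13.8) = 1.4614 + (-1.4614)·0.32529 = 0.98600 mol/L.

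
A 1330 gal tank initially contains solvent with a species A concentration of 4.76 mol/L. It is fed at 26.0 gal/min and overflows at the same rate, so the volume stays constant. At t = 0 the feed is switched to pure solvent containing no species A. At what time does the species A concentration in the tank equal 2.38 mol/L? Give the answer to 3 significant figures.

Species balance: V dC/dt = Q(C_in − C) ⇒ τ = V/Q = 51.154 min.
C(t) = C_in + (C₀ − C_in) e^(−t/τ). Set C = 2.38 and solve for t:
e^(−t/τ) = (C − C_in)/(C₀ − C_in) = (2.38 − 0)/(4.76 − 0) = 0.50000
t = −τ ln(…) = 51.154 × 0.69315 = 35.457 min.

35.5 min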